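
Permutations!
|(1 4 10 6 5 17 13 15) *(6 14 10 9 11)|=18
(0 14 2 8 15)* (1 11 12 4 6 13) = (0 14 2 8 15)(1 11 12 4 6 13) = [14, 11, 8, 3, 6, 5, 13, 7, 15, 9, 10, 12, 4, 1, 2, 0]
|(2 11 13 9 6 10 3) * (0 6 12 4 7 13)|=30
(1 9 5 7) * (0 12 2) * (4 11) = (0 12 2)(1 9 5 7)(4 11) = [12, 9, 0, 3, 11, 7, 6, 1, 8, 5, 10, 4, 2]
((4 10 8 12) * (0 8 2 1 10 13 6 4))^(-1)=(0 12 8)(1 2 10)(4 6 13)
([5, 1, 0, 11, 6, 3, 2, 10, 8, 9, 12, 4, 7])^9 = [3, 1, 5, 4, 2, 11, 0, 7, 8, 9, 10, 6, 12]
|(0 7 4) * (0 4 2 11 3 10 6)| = |(0 7 2 11 3 10 6)| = 7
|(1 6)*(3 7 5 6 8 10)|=|(1 8 10 3 7 5 6)|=7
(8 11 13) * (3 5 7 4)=(3 5 7 4)(8 11 13)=[0, 1, 2, 5, 3, 7, 6, 4, 11, 9, 10, 13, 12, 8]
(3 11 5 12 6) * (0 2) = (0 2)(3 11 5 12 6) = [2, 1, 0, 11, 4, 12, 3, 7, 8, 9, 10, 5, 6]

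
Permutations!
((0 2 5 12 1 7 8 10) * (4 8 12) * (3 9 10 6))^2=(0 5 8 3 10 2 4 6 9)(1 12 7)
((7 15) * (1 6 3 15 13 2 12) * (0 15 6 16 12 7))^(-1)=(0 15)(1 12 16)(2 13 7)(3 6)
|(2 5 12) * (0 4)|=6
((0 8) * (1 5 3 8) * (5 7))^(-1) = (0 8 3 5 7 1)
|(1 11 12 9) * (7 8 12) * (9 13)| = 7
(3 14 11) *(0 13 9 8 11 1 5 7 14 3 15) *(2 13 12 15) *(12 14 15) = [14, 5, 13, 3, 4, 7, 6, 15, 11, 8, 10, 2, 12, 9, 1, 0] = (0 14 1 5 7 15)(2 13 9 8 11)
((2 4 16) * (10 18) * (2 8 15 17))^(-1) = (2 17 15 8 16 4)(10 18) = ((2 4 16 8 15 17)(10 18))^(-1)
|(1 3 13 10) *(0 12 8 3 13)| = 12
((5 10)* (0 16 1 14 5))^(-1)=((0 16 1 14 5 10))^(-1)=(0 10 5 14 1 16)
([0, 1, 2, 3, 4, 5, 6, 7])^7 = (7)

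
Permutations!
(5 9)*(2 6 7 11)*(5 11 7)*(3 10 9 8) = (2 6 5 8 3 10 9 11) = [0, 1, 6, 10, 4, 8, 5, 7, 3, 11, 9, 2]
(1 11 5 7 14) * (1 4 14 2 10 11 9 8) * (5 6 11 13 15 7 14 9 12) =(1 12 5 14 4 9 8)(2 10 13 15 7)(6 11) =[0, 12, 10, 3, 9, 14, 11, 2, 1, 8, 13, 6, 5, 15, 4, 7]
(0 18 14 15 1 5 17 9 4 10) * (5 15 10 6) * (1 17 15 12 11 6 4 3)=(0 18 14 10)(1 12 11 6 5 15 17 9 3)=[18, 12, 2, 1, 4, 15, 5, 7, 8, 3, 0, 6, 11, 13, 10, 17, 16, 9, 14]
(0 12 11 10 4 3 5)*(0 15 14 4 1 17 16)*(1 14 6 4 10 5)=(0 12 11 5 15 6 4 3 1 17 16)(10 14)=[12, 17, 2, 1, 3, 15, 4, 7, 8, 9, 14, 5, 11, 13, 10, 6, 0, 16]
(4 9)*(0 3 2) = [3, 1, 0, 2, 9, 5, 6, 7, 8, 4] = (0 3 2)(4 9)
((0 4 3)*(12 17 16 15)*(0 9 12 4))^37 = ((3 9 12 17 16 15 4))^37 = (3 12 16 4 9 17 15)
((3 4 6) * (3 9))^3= (3 9 6 4)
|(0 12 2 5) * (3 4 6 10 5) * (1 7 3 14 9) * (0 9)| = |(0 12 2 14)(1 7 3 4 6 10 5 9)| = 8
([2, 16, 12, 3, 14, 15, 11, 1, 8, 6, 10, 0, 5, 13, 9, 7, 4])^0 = [0, 1, 2, 3, 4, 5, 6, 7, 8, 9, 10, 11, 12, 13, 14, 15, 16]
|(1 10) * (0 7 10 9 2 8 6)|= |(0 7 10 1 9 2 8 6)|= 8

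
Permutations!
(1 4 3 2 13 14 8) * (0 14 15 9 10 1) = (0 14 8)(1 4 3 2 13 15 9 10) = [14, 4, 13, 2, 3, 5, 6, 7, 0, 10, 1, 11, 12, 15, 8, 9]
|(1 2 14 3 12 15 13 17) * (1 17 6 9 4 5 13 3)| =15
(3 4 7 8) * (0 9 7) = (0 9 7 8 3 4) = [9, 1, 2, 4, 0, 5, 6, 8, 3, 7]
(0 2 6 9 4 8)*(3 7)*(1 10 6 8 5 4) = (0 2 8)(1 10 6 9)(3 7)(4 5) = [2, 10, 8, 7, 5, 4, 9, 3, 0, 1, 6]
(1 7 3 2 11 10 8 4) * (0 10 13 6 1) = (0 10 8 4)(1 7 3 2 11 13 6) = [10, 7, 11, 2, 0, 5, 1, 3, 4, 9, 8, 13, 12, 6]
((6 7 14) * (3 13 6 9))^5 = (3 9 14 7 6 13)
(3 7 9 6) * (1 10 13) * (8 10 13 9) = (1 13)(3 7 8 10 9 6) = [0, 13, 2, 7, 4, 5, 3, 8, 10, 6, 9, 11, 12, 1]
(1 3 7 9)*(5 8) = (1 3 7 9)(5 8) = [0, 3, 2, 7, 4, 8, 6, 9, 5, 1]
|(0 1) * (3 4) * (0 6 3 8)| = 6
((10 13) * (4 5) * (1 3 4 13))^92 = (1 4 13)(3 5 10)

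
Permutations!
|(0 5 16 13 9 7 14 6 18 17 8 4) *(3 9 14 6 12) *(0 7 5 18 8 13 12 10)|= |(0 18 17 13 14 10)(3 9 5 16 12)(4 7 6 8)|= 60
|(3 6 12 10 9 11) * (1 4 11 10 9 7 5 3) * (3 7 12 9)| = 30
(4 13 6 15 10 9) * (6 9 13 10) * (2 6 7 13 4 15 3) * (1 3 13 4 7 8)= (1 3 2 6 13 9 15 8)(4 10 7)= [0, 3, 6, 2, 10, 5, 13, 4, 1, 15, 7, 11, 12, 9, 14, 8]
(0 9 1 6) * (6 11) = (0 9 1 11 6) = [9, 11, 2, 3, 4, 5, 0, 7, 8, 1, 10, 6]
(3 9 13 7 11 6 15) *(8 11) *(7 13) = (3 9 7 8 11 6 15) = [0, 1, 2, 9, 4, 5, 15, 8, 11, 7, 10, 6, 12, 13, 14, 3]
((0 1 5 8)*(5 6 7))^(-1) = (0 8 5 7 6 1)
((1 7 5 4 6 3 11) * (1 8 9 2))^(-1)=(1 2 9 8 11 3 6 4 5 7)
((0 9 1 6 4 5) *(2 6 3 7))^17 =(0 5 4 6 2 7 3 1 9)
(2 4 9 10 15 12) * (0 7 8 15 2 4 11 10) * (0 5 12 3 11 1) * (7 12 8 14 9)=(0 12 4 7 14 9 5 8 15 3 11 10 2 1)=[12, 0, 1, 11, 7, 8, 6, 14, 15, 5, 2, 10, 4, 13, 9, 3]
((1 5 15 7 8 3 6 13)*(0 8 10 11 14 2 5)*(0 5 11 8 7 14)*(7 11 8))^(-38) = ((0 11)(1 5 15 14 2 8 3 6 13)(7 10))^(-38) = (1 6 8 14 5 13 3 2 15)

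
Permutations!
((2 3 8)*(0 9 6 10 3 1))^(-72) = (10)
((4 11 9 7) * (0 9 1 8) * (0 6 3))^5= (0 1 9 8 7 6 4 3 11)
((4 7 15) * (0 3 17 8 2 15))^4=(0 2)(3 15)(4 17)(7 8)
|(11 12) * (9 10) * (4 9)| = 6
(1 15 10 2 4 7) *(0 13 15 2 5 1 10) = (0 13 15)(1 2 4 7 10 5) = [13, 2, 4, 3, 7, 1, 6, 10, 8, 9, 5, 11, 12, 15, 14, 0]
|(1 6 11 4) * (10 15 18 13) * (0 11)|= |(0 11 4 1 6)(10 15 18 13)|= 20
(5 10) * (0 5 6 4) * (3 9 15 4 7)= (0 5 10 6 7 3 9 15 4)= [5, 1, 2, 9, 0, 10, 7, 3, 8, 15, 6, 11, 12, 13, 14, 4]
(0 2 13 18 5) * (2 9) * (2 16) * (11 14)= (0 9 16 2 13 18 5)(11 14)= [9, 1, 13, 3, 4, 0, 6, 7, 8, 16, 10, 14, 12, 18, 11, 15, 2, 17, 5]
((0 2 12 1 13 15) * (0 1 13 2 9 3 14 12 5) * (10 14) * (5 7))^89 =((0 9 3 10 14 12 13 15 1 2 7 5))^89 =(0 12 7 10 1 9 13 5 14 2 3 15)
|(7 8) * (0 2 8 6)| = |(0 2 8 7 6)| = 5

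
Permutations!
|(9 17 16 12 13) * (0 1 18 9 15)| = |(0 1 18 9 17 16 12 13 15)| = 9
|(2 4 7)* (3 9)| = |(2 4 7)(3 9)| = 6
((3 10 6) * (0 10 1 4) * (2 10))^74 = ((0 2 10 6 3 1 4))^74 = (0 3 2 1 10 4 6)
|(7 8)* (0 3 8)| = |(0 3 8 7)| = 4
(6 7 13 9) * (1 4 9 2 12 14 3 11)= (1 4 9 6 7 13 2 12 14 3 11)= [0, 4, 12, 11, 9, 5, 7, 13, 8, 6, 10, 1, 14, 2, 3]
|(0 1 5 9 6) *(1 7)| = 6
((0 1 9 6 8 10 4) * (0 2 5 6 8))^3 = (0 8 2)(1 10 5)(4 6 9)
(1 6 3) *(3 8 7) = (1 6 8 7 3) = [0, 6, 2, 1, 4, 5, 8, 3, 7]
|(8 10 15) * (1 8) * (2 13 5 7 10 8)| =|(1 2 13 5 7 10 15)| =7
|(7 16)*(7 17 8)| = |(7 16 17 8)| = 4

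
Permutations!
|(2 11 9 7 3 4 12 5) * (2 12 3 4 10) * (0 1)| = |(0 1)(2 11 9 7 4 3 10)(5 12)| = 14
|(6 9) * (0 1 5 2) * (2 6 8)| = |(0 1 5 6 9 8 2)| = 7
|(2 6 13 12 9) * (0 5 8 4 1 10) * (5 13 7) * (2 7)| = 10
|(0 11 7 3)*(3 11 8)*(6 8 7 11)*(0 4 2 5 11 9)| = 10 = |(0 7 6 8 3 4 2 5 11 9)|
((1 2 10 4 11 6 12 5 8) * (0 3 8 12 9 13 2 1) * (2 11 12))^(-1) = ((0 3 8)(2 10 4 12 5)(6 9 13 11))^(-1) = (0 8 3)(2 5 12 4 10)(6 11 13 9)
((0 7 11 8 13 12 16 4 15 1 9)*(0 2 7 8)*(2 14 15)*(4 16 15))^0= ((16)(0 8 13 12 15 1 9 14 4 2 7 11))^0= (16)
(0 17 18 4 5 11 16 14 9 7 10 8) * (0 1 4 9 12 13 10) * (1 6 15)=(0 17 18 9 7)(1 4 5 11 16 14 12 13 10 8 6 15)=[17, 4, 2, 3, 5, 11, 15, 0, 6, 7, 8, 16, 13, 10, 12, 1, 14, 18, 9]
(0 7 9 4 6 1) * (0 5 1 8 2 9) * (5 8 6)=(0 7)(1 8 2 9 4 5)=[7, 8, 9, 3, 5, 1, 6, 0, 2, 4]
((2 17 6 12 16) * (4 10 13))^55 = (17)(4 10 13) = ((2 17 6 12 16)(4 10 13))^55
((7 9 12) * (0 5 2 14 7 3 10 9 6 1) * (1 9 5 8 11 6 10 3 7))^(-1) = (0 1 14 2 5 10 7 12 9 6 11 8)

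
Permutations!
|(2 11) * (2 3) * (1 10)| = |(1 10)(2 11 3)| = 6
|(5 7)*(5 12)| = |(5 7 12)| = 3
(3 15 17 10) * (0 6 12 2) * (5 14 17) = [6, 1, 0, 15, 4, 14, 12, 7, 8, 9, 3, 11, 2, 13, 17, 5, 16, 10] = (0 6 12 2)(3 15 5 14 17 10)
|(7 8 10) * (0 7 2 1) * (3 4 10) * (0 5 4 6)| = 5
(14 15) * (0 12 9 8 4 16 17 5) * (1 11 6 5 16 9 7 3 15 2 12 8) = [8, 11, 12, 15, 9, 0, 5, 3, 4, 1, 10, 6, 7, 13, 2, 14, 17, 16] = (0 8 4 9 1 11 6 5)(2 12 7 3 15 14)(16 17)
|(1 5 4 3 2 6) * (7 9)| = 6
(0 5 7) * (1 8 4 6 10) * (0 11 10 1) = (0 5 7 11 10)(1 8 4 6) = [5, 8, 2, 3, 6, 7, 1, 11, 4, 9, 0, 10]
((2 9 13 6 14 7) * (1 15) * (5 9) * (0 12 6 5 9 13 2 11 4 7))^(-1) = ((0 12 6 14)(1 15)(2 9)(4 7 11)(5 13))^(-1) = (0 14 6 12)(1 15)(2 9)(4 11 7)(5 13)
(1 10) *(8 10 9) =[0, 9, 2, 3, 4, 5, 6, 7, 10, 8, 1] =(1 9 8 10)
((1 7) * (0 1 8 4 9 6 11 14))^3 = ((0 1 7 8 4 9 6 11 14))^3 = (0 8 6)(1 4 11)(7 9 14)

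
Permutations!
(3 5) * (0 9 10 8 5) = (0 9 10 8 5 3) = [9, 1, 2, 0, 4, 3, 6, 7, 5, 10, 8]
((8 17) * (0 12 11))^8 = ((0 12 11)(8 17))^8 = (17)(0 11 12)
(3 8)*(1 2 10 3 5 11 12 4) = (1 2 10 3 8 5 11 12 4) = [0, 2, 10, 8, 1, 11, 6, 7, 5, 9, 3, 12, 4]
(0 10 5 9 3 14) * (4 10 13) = (0 13 4 10 5 9 3 14) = [13, 1, 2, 14, 10, 9, 6, 7, 8, 3, 5, 11, 12, 4, 0]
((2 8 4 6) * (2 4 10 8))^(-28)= (10)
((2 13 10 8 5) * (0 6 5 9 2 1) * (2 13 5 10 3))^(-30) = ((0 6 10 8 9 13 3 2 5 1))^(-30) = (13)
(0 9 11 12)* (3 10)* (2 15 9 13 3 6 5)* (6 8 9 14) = (0 13 3 10 8 9 11 12)(2 15 14 6 5) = [13, 1, 15, 10, 4, 2, 5, 7, 9, 11, 8, 12, 0, 3, 6, 14]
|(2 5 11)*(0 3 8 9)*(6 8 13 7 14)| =24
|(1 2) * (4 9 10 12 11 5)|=6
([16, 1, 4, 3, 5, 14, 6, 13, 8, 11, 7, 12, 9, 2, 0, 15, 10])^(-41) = [13, 1, 0, 3, 16, 10, 6, 5, 8, 11, 4, 12, 9, 14, 7, 15, 2]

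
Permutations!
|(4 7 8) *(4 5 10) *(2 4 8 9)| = |(2 4 7 9)(5 10 8)| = 12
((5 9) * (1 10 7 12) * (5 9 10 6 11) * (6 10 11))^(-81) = (1 12 7 10)(5 11)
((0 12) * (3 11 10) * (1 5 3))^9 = (0 12)(1 10 11 3 5)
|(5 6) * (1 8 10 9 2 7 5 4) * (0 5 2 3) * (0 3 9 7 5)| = 8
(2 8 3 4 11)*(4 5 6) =(2 8 3 5 6 4 11) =[0, 1, 8, 5, 11, 6, 4, 7, 3, 9, 10, 2]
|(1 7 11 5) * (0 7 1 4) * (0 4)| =|(0 7 11 5)| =4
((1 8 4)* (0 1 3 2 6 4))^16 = (0 1 8)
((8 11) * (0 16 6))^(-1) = (0 6 16)(8 11)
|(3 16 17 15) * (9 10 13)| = 12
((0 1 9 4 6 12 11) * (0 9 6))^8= ((0 1 6 12 11 9 4))^8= (0 1 6 12 11 9 4)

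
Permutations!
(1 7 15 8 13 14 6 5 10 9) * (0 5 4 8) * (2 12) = [5, 7, 12, 3, 8, 10, 4, 15, 13, 1, 9, 11, 2, 14, 6, 0] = (0 5 10 9 1 7 15)(2 12)(4 8 13 14 6)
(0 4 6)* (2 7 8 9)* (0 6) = (0 4)(2 7 8 9) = [4, 1, 7, 3, 0, 5, 6, 8, 9, 2]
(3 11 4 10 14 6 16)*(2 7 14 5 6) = (2 7 14)(3 11 4 10 5 6 16) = [0, 1, 7, 11, 10, 6, 16, 14, 8, 9, 5, 4, 12, 13, 2, 15, 3]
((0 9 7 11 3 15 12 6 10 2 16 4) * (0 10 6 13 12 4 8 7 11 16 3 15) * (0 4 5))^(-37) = ((0 9 11 15 5)(2 3 4 10)(7 16 8)(12 13))^(-37) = (0 15 9 5 11)(2 10 4 3)(7 8 16)(12 13)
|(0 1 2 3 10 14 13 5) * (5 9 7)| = 10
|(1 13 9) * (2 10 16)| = 3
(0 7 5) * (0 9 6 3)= [7, 1, 2, 0, 4, 9, 3, 5, 8, 6]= (0 7 5 9 6 3)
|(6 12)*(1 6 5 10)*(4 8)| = |(1 6 12 5 10)(4 8)| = 10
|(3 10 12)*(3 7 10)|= 3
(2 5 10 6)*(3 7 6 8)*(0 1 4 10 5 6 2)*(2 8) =(0 1 4 10 2 6)(3 7 8) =[1, 4, 6, 7, 10, 5, 0, 8, 3, 9, 2]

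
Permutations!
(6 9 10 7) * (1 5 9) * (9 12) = (1 5 12 9 10 7 6) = [0, 5, 2, 3, 4, 12, 1, 6, 8, 10, 7, 11, 9]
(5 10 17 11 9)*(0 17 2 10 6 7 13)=(0 17 11 9 5 6 7 13)(2 10)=[17, 1, 10, 3, 4, 6, 7, 13, 8, 5, 2, 9, 12, 0, 14, 15, 16, 11]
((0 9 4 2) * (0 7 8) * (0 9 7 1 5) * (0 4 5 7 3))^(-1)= (0 3)(1 2 4 5 9 8 7)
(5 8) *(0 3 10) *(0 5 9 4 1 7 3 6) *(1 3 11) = (0 6)(1 7 11)(3 10 5 8 9 4) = [6, 7, 2, 10, 3, 8, 0, 11, 9, 4, 5, 1]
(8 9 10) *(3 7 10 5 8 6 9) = [0, 1, 2, 7, 4, 8, 9, 10, 3, 5, 6] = (3 7 10 6 9 5 8)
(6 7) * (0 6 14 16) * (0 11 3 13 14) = (0 6 7)(3 13 14 16 11) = [6, 1, 2, 13, 4, 5, 7, 0, 8, 9, 10, 3, 12, 14, 16, 15, 11]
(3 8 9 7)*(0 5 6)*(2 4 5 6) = (0 6)(2 4 5)(3 8 9 7) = [6, 1, 4, 8, 5, 2, 0, 3, 9, 7]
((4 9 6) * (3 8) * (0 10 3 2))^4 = ((0 10 3 8 2)(4 9 6))^4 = (0 2 8 3 10)(4 9 6)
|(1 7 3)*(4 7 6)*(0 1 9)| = 7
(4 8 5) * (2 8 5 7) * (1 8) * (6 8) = (1 6 8 7 2)(4 5) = [0, 6, 1, 3, 5, 4, 8, 2, 7]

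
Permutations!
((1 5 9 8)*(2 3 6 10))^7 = ((1 5 9 8)(2 3 6 10))^7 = (1 8 9 5)(2 10 6 3)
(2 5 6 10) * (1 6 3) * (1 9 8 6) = (2 5 3 9 8 6 10) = [0, 1, 5, 9, 4, 3, 10, 7, 6, 8, 2]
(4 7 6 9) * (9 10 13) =(4 7 6 10 13 9) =[0, 1, 2, 3, 7, 5, 10, 6, 8, 4, 13, 11, 12, 9]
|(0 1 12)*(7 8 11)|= |(0 1 12)(7 8 11)|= 3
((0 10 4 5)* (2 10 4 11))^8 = (0 5 4)(2 11 10)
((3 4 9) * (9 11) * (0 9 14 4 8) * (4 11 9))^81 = ((0 4 9 3 8)(11 14))^81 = (0 4 9 3 8)(11 14)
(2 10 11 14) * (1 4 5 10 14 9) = (1 4 5 10 11 9)(2 14) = [0, 4, 14, 3, 5, 10, 6, 7, 8, 1, 11, 9, 12, 13, 2]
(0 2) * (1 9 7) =(0 2)(1 9 7) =[2, 9, 0, 3, 4, 5, 6, 1, 8, 7]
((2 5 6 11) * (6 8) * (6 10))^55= (2 5 8 10 6 11)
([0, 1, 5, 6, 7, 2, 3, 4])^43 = (2 5)(3 6)(4 7)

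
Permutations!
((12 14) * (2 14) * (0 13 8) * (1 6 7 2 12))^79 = (0 13 8)(1 14 2 7 6)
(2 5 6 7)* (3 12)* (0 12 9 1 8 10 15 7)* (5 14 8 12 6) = (0 6)(1 12 3 9)(2 14 8 10 15 7) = [6, 12, 14, 9, 4, 5, 0, 2, 10, 1, 15, 11, 3, 13, 8, 7]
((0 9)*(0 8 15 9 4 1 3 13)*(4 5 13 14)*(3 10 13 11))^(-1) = ((0 5 11 3 14 4 1 10 13)(8 15 9))^(-1) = (0 13 10 1 4 14 3 11 5)(8 9 15)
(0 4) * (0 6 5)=(0 4 6 5)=[4, 1, 2, 3, 6, 0, 5]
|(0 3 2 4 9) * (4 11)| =6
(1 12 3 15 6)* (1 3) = (1 12)(3 15 6) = [0, 12, 2, 15, 4, 5, 3, 7, 8, 9, 10, 11, 1, 13, 14, 6]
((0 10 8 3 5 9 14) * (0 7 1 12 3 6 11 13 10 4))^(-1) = (0 4)(1 7 14 9 5 3 12)(6 8 10 13 11)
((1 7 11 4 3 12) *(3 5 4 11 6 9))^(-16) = ((1 7 6 9 3 12)(4 5))^(-16) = (1 6 3)(7 9 12)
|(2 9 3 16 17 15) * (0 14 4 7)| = 12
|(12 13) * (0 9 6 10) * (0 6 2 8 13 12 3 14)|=|(0 9 2 8 13 3 14)(6 10)|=14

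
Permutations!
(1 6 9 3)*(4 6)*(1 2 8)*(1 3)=[0, 4, 8, 2, 6, 5, 9, 7, 3, 1]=(1 4 6 9)(2 8 3)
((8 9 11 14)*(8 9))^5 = (9 14 11)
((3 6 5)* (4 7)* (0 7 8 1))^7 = (0 4 1 7 8)(3 6 5) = ((0 7 4 8 1)(3 6 5))^7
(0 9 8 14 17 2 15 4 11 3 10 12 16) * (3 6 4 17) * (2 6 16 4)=(0 9 8 14 3 10 12 4 11 16)(2 15 17 6)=[9, 1, 15, 10, 11, 5, 2, 7, 14, 8, 12, 16, 4, 13, 3, 17, 0, 6]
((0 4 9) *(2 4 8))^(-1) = (0 9 4 2 8)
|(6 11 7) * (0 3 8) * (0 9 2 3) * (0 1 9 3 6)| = 14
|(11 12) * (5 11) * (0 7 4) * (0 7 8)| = 6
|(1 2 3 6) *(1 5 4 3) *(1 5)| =|(1 2 5 4 3 6)| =6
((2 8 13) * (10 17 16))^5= (2 13 8)(10 16 17)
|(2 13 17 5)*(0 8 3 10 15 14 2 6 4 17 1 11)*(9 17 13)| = |(0 8 3 10 15 14 2 9 17 5 6 4 13 1 11)| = 15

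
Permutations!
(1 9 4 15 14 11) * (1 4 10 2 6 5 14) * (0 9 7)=[9, 7, 6, 3, 15, 14, 5, 0, 8, 10, 2, 4, 12, 13, 11, 1]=(0 9 10 2 6 5 14 11 4 15 1 7)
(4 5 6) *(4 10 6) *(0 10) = (0 10 6)(4 5) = [10, 1, 2, 3, 5, 4, 0, 7, 8, 9, 6]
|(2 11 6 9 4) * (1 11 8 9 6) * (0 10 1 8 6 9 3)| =12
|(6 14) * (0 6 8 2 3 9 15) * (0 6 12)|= |(0 12)(2 3 9 15 6 14 8)|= 14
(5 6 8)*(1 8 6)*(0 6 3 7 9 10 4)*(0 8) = [6, 0, 2, 7, 8, 1, 3, 9, 5, 10, 4] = (0 6 3 7 9 10 4 8 5 1)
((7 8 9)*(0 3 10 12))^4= ((0 3 10 12)(7 8 9))^4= (12)(7 8 9)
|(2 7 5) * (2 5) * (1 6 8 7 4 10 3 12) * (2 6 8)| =|(1 8 7 6 2 4 10 3 12)| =9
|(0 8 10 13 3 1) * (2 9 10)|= |(0 8 2 9 10 13 3 1)|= 8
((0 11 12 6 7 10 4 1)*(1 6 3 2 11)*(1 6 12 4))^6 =((0 6 7 10 1)(2 11 4 12 3))^6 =(0 6 7 10 1)(2 11 4 12 3)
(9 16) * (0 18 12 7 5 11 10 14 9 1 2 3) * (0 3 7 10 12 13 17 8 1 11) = (0 18 13 17 8 1 2 7 5)(9 16 11 12 10 14) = [18, 2, 7, 3, 4, 0, 6, 5, 1, 16, 14, 12, 10, 17, 9, 15, 11, 8, 13]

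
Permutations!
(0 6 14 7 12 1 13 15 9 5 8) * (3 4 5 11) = (0 6 14 7 12 1 13 15 9 11 3 4 5 8) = [6, 13, 2, 4, 5, 8, 14, 12, 0, 11, 10, 3, 1, 15, 7, 9]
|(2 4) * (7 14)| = |(2 4)(7 14)| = 2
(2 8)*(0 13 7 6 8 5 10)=(0 13 7 6 8 2 5 10)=[13, 1, 5, 3, 4, 10, 8, 6, 2, 9, 0, 11, 12, 7]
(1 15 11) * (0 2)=(0 2)(1 15 11)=[2, 15, 0, 3, 4, 5, 6, 7, 8, 9, 10, 1, 12, 13, 14, 11]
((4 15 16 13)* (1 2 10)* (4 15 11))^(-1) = ((1 2 10)(4 11)(13 15 16))^(-1) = (1 10 2)(4 11)(13 16 15)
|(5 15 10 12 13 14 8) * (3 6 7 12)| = 10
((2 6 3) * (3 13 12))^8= (2 12 6 3 13)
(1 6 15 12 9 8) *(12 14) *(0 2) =[2, 6, 0, 3, 4, 5, 15, 7, 1, 8, 10, 11, 9, 13, 12, 14] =(0 2)(1 6 15 14 12 9 8)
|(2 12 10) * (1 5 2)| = |(1 5 2 12 10)| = 5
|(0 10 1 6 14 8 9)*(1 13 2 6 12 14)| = |(0 10 13 2 6 1 12 14 8 9)| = 10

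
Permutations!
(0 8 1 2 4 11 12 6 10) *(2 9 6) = (0 8 1 9 6 10)(2 4 11 12) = [8, 9, 4, 3, 11, 5, 10, 7, 1, 6, 0, 12, 2]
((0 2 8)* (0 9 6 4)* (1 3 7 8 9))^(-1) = (0 4 6 9 2)(1 8 7 3)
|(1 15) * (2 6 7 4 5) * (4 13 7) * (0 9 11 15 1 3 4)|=18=|(0 9 11 15 3 4 5 2 6)(7 13)|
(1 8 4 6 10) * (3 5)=(1 8 4 6 10)(3 5)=[0, 8, 2, 5, 6, 3, 10, 7, 4, 9, 1]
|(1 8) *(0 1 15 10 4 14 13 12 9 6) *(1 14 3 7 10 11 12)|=|(0 14 13 1 8 15 11 12 9 6)(3 7 10 4)|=20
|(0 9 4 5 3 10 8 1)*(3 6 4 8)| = 12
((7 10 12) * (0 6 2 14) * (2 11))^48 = ((0 6 11 2 14)(7 10 12))^48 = (0 2 6 14 11)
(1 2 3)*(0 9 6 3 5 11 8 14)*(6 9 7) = (0 7 6 3 1 2 5 11 8 14) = [7, 2, 5, 1, 4, 11, 3, 6, 14, 9, 10, 8, 12, 13, 0]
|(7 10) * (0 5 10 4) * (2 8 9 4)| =8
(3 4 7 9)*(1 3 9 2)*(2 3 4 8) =[0, 4, 1, 8, 7, 5, 6, 3, 2, 9] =(9)(1 4 7 3 8 2)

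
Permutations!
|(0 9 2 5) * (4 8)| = 4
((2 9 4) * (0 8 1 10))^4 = (10)(2 9 4)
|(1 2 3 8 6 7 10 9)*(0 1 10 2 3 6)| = 12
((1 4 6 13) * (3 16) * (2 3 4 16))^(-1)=((1 16 4 6 13)(2 3))^(-1)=(1 13 6 4 16)(2 3)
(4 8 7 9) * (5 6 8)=[0, 1, 2, 3, 5, 6, 8, 9, 7, 4]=(4 5 6 8 7 9)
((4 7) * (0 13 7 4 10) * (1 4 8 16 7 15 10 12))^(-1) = ((0 13 15 10)(1 4 8 16 7 12))^(-1) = (0 10 15 13)(1 12 7 16 8 4)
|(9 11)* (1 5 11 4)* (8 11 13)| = |(1 5 13 8 11 9 4)| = 7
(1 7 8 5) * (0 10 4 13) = [10, 7, 2, 3, 13, 1, 6, 8, 5, 9, 4, 11, 12, 0] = (0 10 4 13)(1 7 8 5)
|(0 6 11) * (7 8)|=6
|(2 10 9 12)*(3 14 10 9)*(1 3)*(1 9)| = |(1 3 14 10 9 12 2)| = 7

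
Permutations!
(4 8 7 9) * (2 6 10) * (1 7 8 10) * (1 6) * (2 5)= [0, 7, 1, 3, 10, 2, 6, 9, 8, 4, 5]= (1 7 9 4 10 5 2)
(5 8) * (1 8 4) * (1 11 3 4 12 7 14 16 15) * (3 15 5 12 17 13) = (1 8 12 7 14 16 5 17 13 3 4 11 15) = [0, 8, 2, 4, 11, 17, 6, 14, 12, 9, 10, 15, 7, 3, 16, 1, 5, 13]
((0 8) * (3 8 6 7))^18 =((0 6 7 3 8))^18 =(0 3 6 8 7)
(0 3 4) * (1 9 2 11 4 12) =(0 3 12 1 9 2 11 4) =[3, 9, 11, 12, 0, 5, 6, 7, 8, 2, 10, 4, 1]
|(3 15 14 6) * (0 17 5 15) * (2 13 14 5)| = |(0 17 2 13 14 6 3)(5 15)| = 14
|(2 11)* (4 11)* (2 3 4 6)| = 6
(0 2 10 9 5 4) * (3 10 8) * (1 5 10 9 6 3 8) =(0 2 1 5 4)(3 9 10 6) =[2, 5, 1, 9, 0, 4, 3, 7, 8, 10, 6]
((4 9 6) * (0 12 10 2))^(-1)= (0 2 10 12)(4 6 9)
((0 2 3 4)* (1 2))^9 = (0 4 3 2 1)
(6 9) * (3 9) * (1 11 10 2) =(1 11 10 2)(3 9 6) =[0, 11, 1, 9, 4, 5, 3, 7, 8, 6, 2, 10]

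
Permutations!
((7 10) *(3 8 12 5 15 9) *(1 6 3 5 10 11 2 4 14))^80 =((1 6 3 8 12 10 7 11 2 4 14)(5 15 9))^80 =(1 8 7 4 6 12 11 14 3 10 2)(5 9 15)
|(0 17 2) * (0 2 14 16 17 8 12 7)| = 12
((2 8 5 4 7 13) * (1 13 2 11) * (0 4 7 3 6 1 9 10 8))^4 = ((0 4 3 6 1 13 11 9 10 8 5 7 2))^4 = (0 1 10 2 6 9 7 3 11 5 4 13 8)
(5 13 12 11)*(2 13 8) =(2 13 12 11 5 8) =[0, 1, 13, 3, 4, 8, 6, 7, 2, 9, 10, 5, 11, 12]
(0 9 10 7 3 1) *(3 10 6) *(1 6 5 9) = (0 1)(3 6)(5 9)(7 10) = [1, 0, 2, 6, 4, 9, 3, 10, 8, 5, 7]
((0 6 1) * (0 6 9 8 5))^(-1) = ((0 9 8 5)(1 6))^(-1) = (0 5 8 9)(1 6)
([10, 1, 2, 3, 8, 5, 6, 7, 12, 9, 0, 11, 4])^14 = [0, 1, 2, 3, 12, 5, 6, 7, 4, 9, 10, 11, 8]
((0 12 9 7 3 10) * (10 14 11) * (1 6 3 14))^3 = ((0 12 9 7 14 11 10)(1 6 3))^3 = (0 7 10 9 11 12 14)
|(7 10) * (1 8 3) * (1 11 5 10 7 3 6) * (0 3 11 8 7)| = |(0 3 8 6 1 7)(5 10 11)| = 6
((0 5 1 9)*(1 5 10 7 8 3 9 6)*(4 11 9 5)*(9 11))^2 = ((11)(0 10 7 8 3 5 4 9)(1 6))^2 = (11)(0 7 3 4)(5 9 10 8)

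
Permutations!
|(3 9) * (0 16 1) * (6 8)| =|(0 16 1)(3 9)(6 8)| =6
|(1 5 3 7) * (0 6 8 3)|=7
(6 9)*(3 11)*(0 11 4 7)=[11, 1, 2, 4, 7, 5, 9, 0, 8, 6, 10, 3]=(0 11 3 4 7)(6 9)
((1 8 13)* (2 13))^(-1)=(1 13 2 8)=((1 8 2 13))^(-1)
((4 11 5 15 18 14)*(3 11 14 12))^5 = ((3 11 5 15 18 12)(4 14))^5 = (3 12 18 15 5 11)(4 14)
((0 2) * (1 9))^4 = (9)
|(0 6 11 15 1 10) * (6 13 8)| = |(0 13 8 6 11 15 1 10)| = 8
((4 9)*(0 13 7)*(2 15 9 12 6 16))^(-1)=(0 7 13)(2 16 6 12 4 9 15)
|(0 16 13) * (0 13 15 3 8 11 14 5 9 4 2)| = 11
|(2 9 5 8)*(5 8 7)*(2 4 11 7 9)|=|(4 11 7 5 9 8)|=6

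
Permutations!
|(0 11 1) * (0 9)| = 4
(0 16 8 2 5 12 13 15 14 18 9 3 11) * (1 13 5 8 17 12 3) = [16, 13, 8, 11, 4, 3, 6, 7, 2, 1, 10, 0, 5, 15, 18, 14, 17, 12, 9] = (0 16 17 12 5 3 11)(1 13 15 14 18 9)(2 8)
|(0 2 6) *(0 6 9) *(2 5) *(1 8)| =4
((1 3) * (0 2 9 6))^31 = ((0 2 9 6)(1 3))^31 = (0 6 9 2)(1 3)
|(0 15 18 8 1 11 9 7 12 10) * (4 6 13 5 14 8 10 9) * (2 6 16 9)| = |(0 15 18 10)(1 11 4 16 9 7 12 2 6 13 5 14 8)| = 52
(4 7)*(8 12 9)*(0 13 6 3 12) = [13, 1, 2, 12, 7, 5, 3, 4, 0, 8, 10, 11, 9, 6] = (0 13 6 3 12 9 8)(4 7)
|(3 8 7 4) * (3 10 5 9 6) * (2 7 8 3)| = 7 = |(2 7 4 10 5 9 6)|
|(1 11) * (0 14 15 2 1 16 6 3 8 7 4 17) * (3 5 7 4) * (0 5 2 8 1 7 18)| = |(0 14 15 8 4 17 5 18)(1 11 16 6 2 7 3)| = 56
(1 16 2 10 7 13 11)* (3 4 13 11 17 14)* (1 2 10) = (1 16 10 7 11 2)(3 4 13 17 14) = [0, 16, 1, 4, 13, 5, 6, 11, 8, 9, 7, 2, 12, 17, 3, 15, 10, 14]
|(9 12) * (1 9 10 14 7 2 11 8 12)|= 14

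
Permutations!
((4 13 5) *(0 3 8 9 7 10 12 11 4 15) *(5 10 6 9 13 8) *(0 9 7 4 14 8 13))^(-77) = ((0 3 5 15 9 4 13 10 12 11 14 8)(6 7))^(-77) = (0 10 5 11 9 8 13 3 12 15 14 4)(6 7)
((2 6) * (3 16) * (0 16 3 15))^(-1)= ((0 16 15)(2 6))^(-1)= (0 15 16)(2 6)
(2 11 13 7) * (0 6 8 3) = (0 6 8 3)(2 11 13 7) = [6, 1, 11, 0, 4, 5, 8, 2, 3, 9, 10, 13, 12, 7]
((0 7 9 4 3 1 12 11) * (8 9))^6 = (0 1 9)(3 8 11)(4 7 12)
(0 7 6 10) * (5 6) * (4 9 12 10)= (0 7 5 6 4 9 12 10)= [7, 1, 2, 3, 9, 6, 4, 5, 8, 12, 0, 11, 10]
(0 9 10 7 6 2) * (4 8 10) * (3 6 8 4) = [9, 1, 0, 6, 4, 5, 2, 8, 10, 3, 7] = (0 9 3 6 2)(7 8 10)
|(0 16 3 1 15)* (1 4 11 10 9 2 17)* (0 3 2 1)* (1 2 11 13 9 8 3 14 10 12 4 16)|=15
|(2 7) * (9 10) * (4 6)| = 2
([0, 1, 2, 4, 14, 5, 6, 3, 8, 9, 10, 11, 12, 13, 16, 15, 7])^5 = (16)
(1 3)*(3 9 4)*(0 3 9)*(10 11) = (0 3 1)(4 9)(10 11) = [3, 0, 2, 1, 9, 5, 6, 7, 8, 4, 11, 10]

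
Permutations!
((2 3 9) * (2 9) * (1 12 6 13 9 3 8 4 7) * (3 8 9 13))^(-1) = (13)(1 7 4 8 9 2 3 6 12)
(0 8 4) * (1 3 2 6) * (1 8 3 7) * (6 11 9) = (0 3 2 11 9 6 8 4)(1 7) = [3, 7, 11, 2, 0, 5, 8, 1, 4, 6, 10, 9]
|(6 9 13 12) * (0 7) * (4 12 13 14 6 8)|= 6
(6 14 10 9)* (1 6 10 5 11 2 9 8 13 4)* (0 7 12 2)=(0 7 12 2 9 10 8 13 4 1 6 14 5 11)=[7, 6, 9, 3, 1, 11, 14, 12, 13, 10, 8, 0, 2, 4, 5]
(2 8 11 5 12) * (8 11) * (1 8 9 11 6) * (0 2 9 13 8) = [2, 0, 6, 3, 4, 12, 1, 7, 13, 11, 10, 5, 9, 8] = (0 2 6 1)(5 12 9 11)(8 13)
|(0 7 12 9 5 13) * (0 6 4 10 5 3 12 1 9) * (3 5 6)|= |(0 7 1 9 5 13 3 12)(4 10 6)|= 24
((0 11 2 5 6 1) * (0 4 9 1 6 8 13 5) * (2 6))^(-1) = ((0 11 6 2)(1 4 9)(5 8 13))^(-1) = (0 2 6 11)(1 9 4)(5 13 8)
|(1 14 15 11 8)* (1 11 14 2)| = 2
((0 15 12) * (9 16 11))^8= ((0 15 12)(9 16 11))^8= (0 12 15)(9 11 16)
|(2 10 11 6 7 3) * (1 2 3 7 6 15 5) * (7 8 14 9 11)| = |(1 2 10 7 8 14 9 11 15 5)| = 10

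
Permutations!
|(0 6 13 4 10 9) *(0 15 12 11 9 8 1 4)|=|(0 6 13)(1 4 10 8)(9 15 12 11)|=12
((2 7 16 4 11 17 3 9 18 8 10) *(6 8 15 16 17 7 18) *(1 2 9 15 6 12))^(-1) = ((1 2 18 6 8 10 9 12)(3 15 16 4 11 7 17))^(-1) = (1 12 9 10 8 6 18 2)(3 17 7 11 4 16 15)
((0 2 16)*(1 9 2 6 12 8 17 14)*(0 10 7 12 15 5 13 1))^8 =((0 6 15 5 13 1 9 2 16 10 7 12 8 17 14))^8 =(0 16 6 10 15 7 5 12 13 8 1 17 9 14 2)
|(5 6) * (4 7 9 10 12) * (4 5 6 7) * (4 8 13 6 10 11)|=|(4 8 13 6 10 12 5 7 9 11)|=10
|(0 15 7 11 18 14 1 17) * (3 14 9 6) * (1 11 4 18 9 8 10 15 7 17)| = |(0 7 4 18 8 10 15 17)(3 14 11 9 6)| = 40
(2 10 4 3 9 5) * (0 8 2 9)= [8, 1, 10, 0, 3, 9, 6, 7, 2, 5, 4]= (0 8 2 10 4 3)(5 9)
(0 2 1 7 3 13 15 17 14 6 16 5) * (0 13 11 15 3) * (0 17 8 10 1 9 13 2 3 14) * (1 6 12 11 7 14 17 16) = (0 3 7 16 5 2 9 13 17)(1 14 12 11 15 8 10 6) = [3, 14, 9, 7, 4, 2, 1, 16, 10, 13, 6, 15, 11, 17, 12, 8, 5, 0]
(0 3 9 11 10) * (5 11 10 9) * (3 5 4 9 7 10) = (0 5 11 7 10)(3 4 9) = [5, 1, 2, 4, 9, 11, 6, 10, 8, 3, 0, 7]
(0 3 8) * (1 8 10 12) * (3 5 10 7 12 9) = [5, 8, 2, 7, 4, 10, 6, 12, 0, 3, 9, 11, 1] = (0 5 10 9 3 7 12 1 8)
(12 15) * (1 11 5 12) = (1 11 5 12 15) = [0, 11, 2, 3, 4, 12, 6, 7, 8, 9, 10, 5, 15, 13, 14, 1]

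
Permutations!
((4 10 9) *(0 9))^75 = (0 10 4 9)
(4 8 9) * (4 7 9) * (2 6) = (2 6)(4 8)(7 9) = [0, 1, 6, 3, 8, 5, 2, 9, 4, 7]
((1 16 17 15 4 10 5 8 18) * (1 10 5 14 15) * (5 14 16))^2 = (1 8 10 17 5 18 16)(4 15 14)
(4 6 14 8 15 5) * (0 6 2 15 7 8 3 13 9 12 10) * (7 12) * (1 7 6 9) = (0 9 6 14 3 13 1 7 8 12 10)(2 15 5 4) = [9, 7, 15, 13, 2, 4, 14, 8, 12, 6, 0, 11, 10, 1, 3, 5]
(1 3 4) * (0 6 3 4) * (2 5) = (0 6 3)(1 4)(2 5) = [6, 4, 5, 0, 1, 2, 3]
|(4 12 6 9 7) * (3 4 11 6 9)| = |(3 4 12 9 7 11 6)| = 7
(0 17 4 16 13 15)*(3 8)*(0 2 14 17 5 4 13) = (0 5 4 16)(2 14 17 13 15)(3 8) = [5, 1, 14, 8, 16, 4, 6, 7, 3, 9, 10, 11, 12, 15, 17, 2, 0, 13]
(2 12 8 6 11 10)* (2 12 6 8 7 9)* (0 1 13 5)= [1, 13, 6, 3, 4, 0, 11, 9, 8, 2, 12, 10, 7, 5]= (0 1 13 5)(2 6 11 10 12 7 9)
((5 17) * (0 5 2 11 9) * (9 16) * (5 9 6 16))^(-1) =((0 9)(2 11 5 17)(6 16))^(-1) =(0 9)(2 17 5 11)(6 16)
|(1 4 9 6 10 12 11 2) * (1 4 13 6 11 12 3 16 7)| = 28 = |(1 13 6 10 3 16 7)(2 4 9 11)|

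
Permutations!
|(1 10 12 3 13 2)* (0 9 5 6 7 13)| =11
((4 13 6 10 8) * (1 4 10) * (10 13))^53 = (1 6 13 8 10 4)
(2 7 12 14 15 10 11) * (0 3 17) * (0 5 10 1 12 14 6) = (0 3 17 5 10 11 2 7 14 15 1 12 6) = [3, 12, 7, 17, 4, 10, 0, 14, 8, 9, 11, 2, 6, 13, 15, 1, 16, 5]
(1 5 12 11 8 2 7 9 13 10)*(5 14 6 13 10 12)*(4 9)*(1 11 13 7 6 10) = (1 14 10 11 8 2 6 7 4 9)(12 13) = [0, 14, 6, 3, 9, 5, 7, 4, 2, 1, 11, 8, 13, 12, 10]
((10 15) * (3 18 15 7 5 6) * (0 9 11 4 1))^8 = ((0 9 11 4 1)(3 18 15 10 7 5 6))^8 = (0 4 9 1 11)(3 18 15 10 7 5 6)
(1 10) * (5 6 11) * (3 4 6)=(1 10)(3 4 6 11 5)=[0, 10, 2, 4, 6, 3, 11, 7, 8, 9, 1, 5]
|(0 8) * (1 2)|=|(0 8)(1 2)|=2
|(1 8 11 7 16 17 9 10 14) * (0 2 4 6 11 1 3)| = 12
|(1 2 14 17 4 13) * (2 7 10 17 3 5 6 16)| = |(1 7 10 17 4 13)(2 14 3 5 6 16)| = 6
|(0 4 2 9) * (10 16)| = 4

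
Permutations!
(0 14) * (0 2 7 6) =[14, 1, 7, 3, 4, 5, 0, 6, 8, 9, 10, 11, 12, 13, 2] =(0 14 2 7 6)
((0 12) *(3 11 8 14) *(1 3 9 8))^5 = ((0 12)(1 3 11)(8 14 9))^5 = (0 12)(1 11 3)(8 9 14)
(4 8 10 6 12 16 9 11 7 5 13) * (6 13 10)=(4 8 6 12 16 9 11 7 5 10 13)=[0, 1, 2, 3, 8, 10, 12, 5, 6, 11, 13, 7, 16, 4, 14, 15, 9]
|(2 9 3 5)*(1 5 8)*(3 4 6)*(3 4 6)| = |(1 5 2 9 6 4 3 8)| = 8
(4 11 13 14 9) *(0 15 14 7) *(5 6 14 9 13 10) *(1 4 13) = (0 15 9 13 7)(1 4 11 10 5 6 14) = [15, 4, 2, 3, 11, 6, 14, 0, 8, 13, 5, 10, 12, 7, 1, 9]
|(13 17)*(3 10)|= |(3 10)(13 17)|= 2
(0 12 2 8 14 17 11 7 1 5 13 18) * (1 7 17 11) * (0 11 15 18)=(0 12 2 8 14 15 18 11 17 1 5 13)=[12, 5, 8, 3, 4, 13, 6, 7, 14, 9, 10, 17, 2, 0, 15, 18, 16, 1, 11]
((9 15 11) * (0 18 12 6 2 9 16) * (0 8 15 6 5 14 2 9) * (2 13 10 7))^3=(0 5 10)(2 12 13)(6 9)(7 18 14)(8 16 11 15)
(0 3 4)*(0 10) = (0 3 4 10) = [3, 1, 2, 4, 10, 5, 6, 7, 8, 9, 0]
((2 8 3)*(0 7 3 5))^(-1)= ((0 7 3 2 8 5))^(-1)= (0 5 8 2 3 7)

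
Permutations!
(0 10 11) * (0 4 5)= (0 10 11 4 5)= [10, 1, 2, 3, 5, 0, 6, 7, 8, 9, 11, 4]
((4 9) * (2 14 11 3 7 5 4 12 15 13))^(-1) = (2 13 15 12 9 4 5 7 3 11 14)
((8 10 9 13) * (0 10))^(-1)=((0 10 9 13 8))^(-1)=(0 8 13 9 10)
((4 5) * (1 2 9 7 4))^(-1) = ((1 2 9 7 4 5))^(-1) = (1 5 4 7 9 2)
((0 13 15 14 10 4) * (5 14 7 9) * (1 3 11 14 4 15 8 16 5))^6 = (16)(1 7 10 11)(3 9 15 14)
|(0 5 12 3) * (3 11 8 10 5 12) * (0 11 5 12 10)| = |(0 10 12 5 3 11 8)| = 7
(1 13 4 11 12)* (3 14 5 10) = (1 13 4 11 12)(3 14 5 10) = [0, 13, 2, 14, 11, 10, 6, 7, 8, 9, 3, 12, 1, 4, 5]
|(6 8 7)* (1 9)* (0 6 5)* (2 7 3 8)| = 10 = |(0 6 2 7 5)(1 9)(3 8)|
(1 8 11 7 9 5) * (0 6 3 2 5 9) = [6, 8, 5, 2, 4, 1, 3, 0, 11, 9, 10, 7] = (0 6 3 2 5 1 8 11 7)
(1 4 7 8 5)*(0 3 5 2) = (0 3 5 1 4 7 8 2) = [3, 4, 0, 5, 7, 1, 6, 8, 2]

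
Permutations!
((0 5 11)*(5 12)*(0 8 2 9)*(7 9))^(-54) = ((0 12 5 11 8 2 7 9))^(-54) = (0 5 8 7)(2 9 12 11)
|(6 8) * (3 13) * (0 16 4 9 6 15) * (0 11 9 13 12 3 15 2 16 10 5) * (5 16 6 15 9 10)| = 42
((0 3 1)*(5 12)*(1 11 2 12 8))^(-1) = ((0 3 11 2 12 5 8 1))^(-1) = (0 1 8 5 12 2 11 3)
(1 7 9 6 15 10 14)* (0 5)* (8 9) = [5, 7, 2, 3, 4, 0, 15, 8, 9, 6, 14, 11, 12, 13, 1, 10] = (0 5)(1 7 8 9 6 15 10 14)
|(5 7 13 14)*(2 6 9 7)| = |(2 6 9 7 13 14 5)| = 7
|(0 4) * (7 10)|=|(0 4)(7 10)|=2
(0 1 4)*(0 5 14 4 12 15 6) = (0 1 12 15 6)(4 5 14) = [1, 12, 2, 3, 5, 14, 0, 7, 8, 9, 10, 11, 15, 13, 4, 6]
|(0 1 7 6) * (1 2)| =|(0 2 1 7 6)| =5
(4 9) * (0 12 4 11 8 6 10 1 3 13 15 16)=[12, 3, 2, 13, 9, 5, 10, 7, 6, 11, 1, 8, 4, 15, 14, 16, 0]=(0 12 4 9 11 8 6 10 1 3 13 15 16)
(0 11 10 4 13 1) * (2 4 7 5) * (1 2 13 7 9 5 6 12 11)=(0 1)(2 4 7 6 12 11 10 9 5 13)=[1, 0, 4, 3, 7, 13, 12, 6, 8, 5, 9, 10, 11, 2]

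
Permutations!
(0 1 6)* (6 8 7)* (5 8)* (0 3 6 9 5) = [1, 0, 2, 6, 4, 8, 3, 9, 7, 5] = (0 1)(3 6)(5 8 7 9)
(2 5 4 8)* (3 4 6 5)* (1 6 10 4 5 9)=[0, 6, 3, 5, 8, 10, 9, 7, 2, 1, 4]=(1 6 9)(2 3 5 10 4 8)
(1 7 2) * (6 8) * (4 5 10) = [0, 7, 1, 3, 5, 10, 8, 2, 6, 9, 4] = (1 7 2)(4 5 10)(6 8)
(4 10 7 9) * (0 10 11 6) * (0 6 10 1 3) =(0 1 3)(4 11 10 7 9) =[1, 3, 2, 0, 11, 5, 6, 9, 8, 4, 7, 10]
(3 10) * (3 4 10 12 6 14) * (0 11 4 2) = (0 11 4 10 2)(3 12 6 14) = [11, 1, 0, 12, 10, 5, 14, 7, 8, 9, 2, 4, 6, 13, 3]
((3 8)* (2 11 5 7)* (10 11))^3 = (2 5 10 7 11)(3 8)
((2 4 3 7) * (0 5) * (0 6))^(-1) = (0 6 5)(2 7 3 4)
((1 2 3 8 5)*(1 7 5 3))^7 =((1 2)(3 8)(5 7))^7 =(1 2)(3 8)(5 7)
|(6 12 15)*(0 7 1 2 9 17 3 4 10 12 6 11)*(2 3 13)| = |(0 7 1 3 4 10 12 15 11)(2 9 17 13)| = 36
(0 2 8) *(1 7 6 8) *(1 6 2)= (0 1 7 2 6 8)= [1, 7, 6, 3, 4, 5, 8, 2, 0]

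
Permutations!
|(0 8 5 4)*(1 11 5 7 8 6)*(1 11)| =10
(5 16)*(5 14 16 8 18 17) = (5 8 18 17)(14 16) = [0, 1, 2, 3, 4, 8, 6, 7, 18, 9, 10, 11, 12, 13, 16, 15, 14, 5, 17]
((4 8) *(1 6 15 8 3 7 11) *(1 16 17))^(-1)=(1 17 16 11 7 3 4 8 15 6)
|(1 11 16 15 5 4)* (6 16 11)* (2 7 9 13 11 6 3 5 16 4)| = |(1 3 5 2 7 9 13 11 6 4)(15 16)| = 10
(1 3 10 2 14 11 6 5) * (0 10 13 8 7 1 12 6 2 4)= (0 10 4)(1 3 13 8 7)(2 14 11)(5 12 6)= [10, 3, 14, 13, 0, 12, 5, 1, 7, 9, 4, 2, 6, 8, 11]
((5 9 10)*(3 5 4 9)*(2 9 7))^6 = (2 9 10 4 7) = ((2 9 10 4 7)(3 5))^6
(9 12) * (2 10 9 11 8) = (2 10 9 12 11 8) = [0, 1, 10, 3, 4, 5, 6, 7, 2, 12, 9, 8, 11]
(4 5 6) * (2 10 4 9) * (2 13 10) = (4 5 6 9 13 10) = [0, 1, 2, 3, 5, 6, 9, 7, 8, 13, 4, 11, 12, 10]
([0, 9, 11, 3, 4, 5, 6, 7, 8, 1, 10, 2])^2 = (11)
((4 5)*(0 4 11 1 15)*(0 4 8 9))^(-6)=((0 8 9)(1 15 4 5 11))^(-6)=(1 11 5 4 15)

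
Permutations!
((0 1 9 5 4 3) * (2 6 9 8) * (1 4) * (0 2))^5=((0 4 3 2 6 9 5 1 8))^5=(0 9 4 5 3 1 2 8 6)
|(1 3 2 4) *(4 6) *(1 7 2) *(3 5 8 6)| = 8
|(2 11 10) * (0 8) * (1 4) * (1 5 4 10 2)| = |(0 8)(1 10)(2 11)(4 5)| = 2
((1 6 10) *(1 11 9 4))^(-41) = ((1 6 10 11 9 4))^(-41) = (1 6 10 11 9 4)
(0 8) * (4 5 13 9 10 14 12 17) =(0 8)(4 5 13 9 10 14 12 17) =[8, 1, 2, 3, 5, 13, 6, 7, 0, 10, 14, 11, 17, 9, 12, 15, 16, 4]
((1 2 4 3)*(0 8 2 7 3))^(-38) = (0 2)(1 7 3)(4 8)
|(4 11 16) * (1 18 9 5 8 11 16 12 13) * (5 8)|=|(1 18 9 8 11 12 13)(4 16)|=14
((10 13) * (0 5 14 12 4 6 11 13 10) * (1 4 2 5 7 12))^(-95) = ((0 7 12 2 5 14 1 4 6 11 13))^(-95) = (0 5 6 7 14 11 12 1 13 2 4)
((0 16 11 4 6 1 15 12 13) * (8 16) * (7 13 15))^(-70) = (0 16 4 1 13 8 11 6 7)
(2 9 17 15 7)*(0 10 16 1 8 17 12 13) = (0 10 16 1 8 17 15 7 2 9 12 13) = [10, 8, 9, 3, 4, 5, 6, 2, 17, 12, 16, 11, 13, 0, 14, 7, 1, 15]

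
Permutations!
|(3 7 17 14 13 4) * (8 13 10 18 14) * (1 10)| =12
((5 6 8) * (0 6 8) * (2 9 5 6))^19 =(0 2 9 5 8 6)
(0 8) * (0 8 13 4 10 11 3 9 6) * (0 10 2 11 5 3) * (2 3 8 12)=(0 13 4 3 9 6 10 5 8 12 2 11)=[13, 1, 11, 9, 3, 8, 10, 7, 12, 6, 5, 0, 2, 4]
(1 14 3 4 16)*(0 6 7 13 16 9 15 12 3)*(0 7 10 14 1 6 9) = (0 9 15 12 3 4)(6 10 14 7 13 16) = [9, 1, 2, 4, 0, 5, 10, 13, 8, 15, 14, 11, 3, 16, 7, 12, 6]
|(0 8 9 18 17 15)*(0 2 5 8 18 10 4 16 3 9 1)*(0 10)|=|(0 18 17 15 2 5 8 1 10 4 16 3 9)|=13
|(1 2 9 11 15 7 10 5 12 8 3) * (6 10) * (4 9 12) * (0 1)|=24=|(0 1 2 12 8 3)(4 9 11 15 7 6 10 5)|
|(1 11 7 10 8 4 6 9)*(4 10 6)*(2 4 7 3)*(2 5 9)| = |(1 11 3 5 9)(2 4 7 6)(8 10)| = 20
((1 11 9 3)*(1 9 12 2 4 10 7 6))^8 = ((1 11 12 2 4 10 7 6)(3 9))^8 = (12)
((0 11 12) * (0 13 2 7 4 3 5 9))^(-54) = (0 4 12 5 2)(3 13 9 7 11)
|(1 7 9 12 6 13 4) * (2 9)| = |(1 7 2 9 12 6 13 4)| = 8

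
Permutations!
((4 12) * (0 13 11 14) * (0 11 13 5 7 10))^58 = ((0 5 7 10)(4 12)(11 14))^58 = (14)(0 7)(5 10)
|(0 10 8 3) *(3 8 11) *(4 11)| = 5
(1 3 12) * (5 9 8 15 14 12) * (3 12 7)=[0, 12, 2, 5, 4, 9, 6, 3, 15, 8, 10, 11, 1, 13, 7, 14]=(1 12)(3 5 9 8 15 14 7)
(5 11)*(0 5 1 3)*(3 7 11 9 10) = [5, 7, 2, 0, 4, 9, 6, 11, 8, 10, 3, 1] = (0 5 9 10 3)(1 7 11)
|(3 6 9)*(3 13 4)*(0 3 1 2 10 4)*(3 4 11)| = 10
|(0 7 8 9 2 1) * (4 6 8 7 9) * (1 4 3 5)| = 9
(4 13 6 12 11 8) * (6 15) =(4 13 15 6 12 11 8) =[0, 1, 2, 3, 13, 5, 12, 7, 4, 9, 10, 8, 11, 15, 14, 6]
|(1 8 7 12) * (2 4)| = |(1 8 7 12)(2 4)| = 4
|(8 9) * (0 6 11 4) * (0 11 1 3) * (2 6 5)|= 6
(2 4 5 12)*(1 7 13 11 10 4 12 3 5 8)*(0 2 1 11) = (0 2 12 1 7 13)(3 5)(4 8 11 10) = [2, 7, 12, 5, 8, 3, 6, 13, 11, 9, 4, 10, 1, 0]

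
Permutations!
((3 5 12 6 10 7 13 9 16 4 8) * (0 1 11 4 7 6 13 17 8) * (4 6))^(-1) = ((0 1 11 6 10 4)(3 5 12 13 9 16 7 17 8))^(-1) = (0 4 10 6 11 1)(3 8 17 7 16 9 13 12 5)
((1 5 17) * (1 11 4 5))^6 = (4 17)(5 11)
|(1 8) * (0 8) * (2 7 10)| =|(0 8 1)(2 7 10)| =3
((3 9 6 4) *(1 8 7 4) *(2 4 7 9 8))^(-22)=((1 2 4 3 8 9 6))^(-22)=(1 6 9 8 3 4 2)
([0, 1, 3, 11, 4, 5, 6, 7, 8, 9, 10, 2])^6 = [0, 1, 2, 3, 4, 5, 6, 7, 8, 9, 10, 11]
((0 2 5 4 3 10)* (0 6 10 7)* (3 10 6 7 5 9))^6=(0 10 5 9)(2 7 4 3)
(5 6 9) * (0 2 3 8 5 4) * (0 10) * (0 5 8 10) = (0 2 3 10 5 6 9 4) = [2, 1, 3, 10, 0, 6, 9, 7, 8, 4, 5]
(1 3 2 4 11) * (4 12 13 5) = (1 3 2 12 13 5 4 11) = [0, 3, 12, 2, 11, 4, 6, 7, 8, 9, 10, 1, 13, 5]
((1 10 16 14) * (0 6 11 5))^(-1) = ((0 6 11 5)(1 10 16 14))^(-1) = (0 5 11 6)(1 14 16 10)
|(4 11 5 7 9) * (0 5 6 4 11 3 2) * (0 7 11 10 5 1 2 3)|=|(0 1 2 7 9 10 5 11 6 4)|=10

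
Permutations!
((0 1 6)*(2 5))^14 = ((0 1 6)(2 5))^14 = (0 6 1)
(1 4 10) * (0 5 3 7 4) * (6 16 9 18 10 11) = [5, 0, 2, 7, 11, 3, 16, 4, 8, 18, 1, 6, 12, 13, 14, 15, 9, 17, 10] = (0 5 3 7 4 11 6 16 9 18 10 1)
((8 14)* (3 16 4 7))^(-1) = (3 7 4 16)(8 14) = ((3 16 4 7)(8 14))^(-1)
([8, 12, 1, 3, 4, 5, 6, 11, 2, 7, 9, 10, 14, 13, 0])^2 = [2, 14, 12, 3, 4, 5, 6, 10, 1, 11, 7, 9, 0, 13, 8]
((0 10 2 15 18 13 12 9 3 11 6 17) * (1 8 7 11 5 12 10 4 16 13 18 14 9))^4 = (18)(0 10 9 1 6 16 15 5 7)(2 3 8 17 13 14 12 11 4)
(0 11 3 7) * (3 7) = (0 11 7) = [11, 1, 2, 3, 4, 5, 6, 0, 8, 9, 10, 7]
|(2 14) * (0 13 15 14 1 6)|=7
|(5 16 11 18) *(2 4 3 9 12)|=|(2 4 3 9 12)(5 16 11 18)|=20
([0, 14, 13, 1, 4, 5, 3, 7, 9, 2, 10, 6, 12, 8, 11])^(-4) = (1 14 11 6 3)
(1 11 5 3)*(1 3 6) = (1 11 5 6) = [0, 11, 2, 3, 4, 6, 1, 7, 8, 9, 10, 5]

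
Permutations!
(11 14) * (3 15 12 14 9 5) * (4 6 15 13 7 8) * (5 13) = (3 5)(4 6 15 12 14 11 9 13 7 8) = [0, 1, 2, 5, 6, 3, 15, 8, 4, 13, 10, 9, 14, 7, 11, 12]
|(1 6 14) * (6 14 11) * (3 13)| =|(1 14)(3 13)(6 11)| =2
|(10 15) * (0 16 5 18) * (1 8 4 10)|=|(0 16 5 18)(1 8 4 10 15)|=20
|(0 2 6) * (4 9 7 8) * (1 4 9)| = |(0 2 6)(1 4)(7 8 9)| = 6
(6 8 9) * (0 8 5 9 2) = (0 8 2)(5 9 6) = [8, 1, 0, 3, 4, 9, 5, 7, 2, 6]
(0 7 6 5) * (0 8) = [7, 1, 2, 3, 4, 8, 5, 6, 0] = (0 7 6 5 8)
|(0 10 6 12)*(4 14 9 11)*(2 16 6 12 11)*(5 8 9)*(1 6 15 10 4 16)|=|(0 4 14 5 8 9 2 1 6 11 16 15 10 12)|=14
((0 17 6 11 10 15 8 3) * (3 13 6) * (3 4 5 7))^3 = ((0 17 4 5 7 3)(6 11 10 15 8 13))^3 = (0 5)(3 4)(6 15)(7 17)(8 11)(10 13)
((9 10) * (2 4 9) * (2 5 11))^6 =(11)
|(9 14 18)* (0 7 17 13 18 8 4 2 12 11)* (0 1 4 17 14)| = 40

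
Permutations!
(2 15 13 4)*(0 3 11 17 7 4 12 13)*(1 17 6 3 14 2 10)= (0 14 2 15)(1 17 7 4 10)(3 11 6)(12 13)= [14, 17, 15, 11, 10, 5, 3, 4, 8, 9, 1, 6, 13, 12, 2, 0, 16, 7]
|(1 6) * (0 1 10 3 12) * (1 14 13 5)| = 9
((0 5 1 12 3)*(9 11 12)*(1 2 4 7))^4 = (0 7 12 2 9)(1 3 4 11 5)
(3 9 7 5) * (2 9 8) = (2 9 7 5 3 8) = [0, 1, 9, 8, 4, 3, 6, 5, 2, 7]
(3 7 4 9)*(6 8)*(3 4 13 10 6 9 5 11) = (3 7 13 10 6 8 9 4 5 11) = [0, 1, 2, 7, 5, 11, 8, 13, 9, 4, 6, 3, 12, 10]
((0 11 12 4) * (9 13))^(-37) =(0 4 12 11)(9 13)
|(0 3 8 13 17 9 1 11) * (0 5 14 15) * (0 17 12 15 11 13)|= |(0 3 8)(1 13 12 15 17 9)(5 14 11)|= 6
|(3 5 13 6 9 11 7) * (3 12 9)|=4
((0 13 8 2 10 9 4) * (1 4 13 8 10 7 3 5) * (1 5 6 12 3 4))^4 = (0 4 7 2 8)(3 6 12)(9 13 10)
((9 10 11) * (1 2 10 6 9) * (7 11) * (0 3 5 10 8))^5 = (0 11 3 1 5 2 10 8 7)(6 9)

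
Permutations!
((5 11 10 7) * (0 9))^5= ((0 9)(5 11 10 7))^5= (0 9)(5 11 10 7)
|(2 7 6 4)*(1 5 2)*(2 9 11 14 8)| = 10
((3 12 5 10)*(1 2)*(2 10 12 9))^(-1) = ((1 10 3 9 2)(5 12))^(-1) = (1 2 9 3 10)(5 12)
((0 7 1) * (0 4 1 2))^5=((0 7 2)(1 4))^5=(0 2 7)(1 4)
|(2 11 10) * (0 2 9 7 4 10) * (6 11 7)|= 8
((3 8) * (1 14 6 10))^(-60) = (14)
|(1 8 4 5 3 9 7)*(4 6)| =8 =|(1 8 6 4 5 3 9 7)|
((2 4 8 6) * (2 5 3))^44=(2 8 5)(3 4 6)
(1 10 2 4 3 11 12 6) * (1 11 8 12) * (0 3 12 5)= (0 3 8 5)(1 10 2 4 12 6 11)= [3, 10, 4, 8, 12, 0, 11, 7, 5, 9, 2, 1, 6]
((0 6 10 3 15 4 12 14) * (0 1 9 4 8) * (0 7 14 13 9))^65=((0 6 10 3 15 8 7 14 1)(4 12 13 9))^65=(0 10 15 7 1 6 3 8 14)(4 12 13 9)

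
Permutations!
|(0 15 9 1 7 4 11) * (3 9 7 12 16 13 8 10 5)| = |(0 15 7 4 11)(1 12 16 13 8 10 5 3 9)| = 45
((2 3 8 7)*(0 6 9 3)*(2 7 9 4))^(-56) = (3 8 9)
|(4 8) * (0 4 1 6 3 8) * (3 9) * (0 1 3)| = 10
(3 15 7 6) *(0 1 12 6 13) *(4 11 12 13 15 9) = (0 1 13)(3 9 4 11 12 6)(7 15) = [1, 13, 2, 9, 11, 5, 3, 15, 8, 4, 10, 12, 6, 0, 14, 7]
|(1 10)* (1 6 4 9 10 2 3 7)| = |(1 2 3 7)(4 9 10 6)| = 4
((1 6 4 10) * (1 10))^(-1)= ((10)(1 6 4))^(-1)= (10)(1 4 6)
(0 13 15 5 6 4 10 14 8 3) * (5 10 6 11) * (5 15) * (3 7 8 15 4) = (0 13 5 11 4 6 3)(7 8)(10 14 15) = [13, 1, 2, 0, 6, 11, 3, 8, 7, 9, 14, 4, 12, 5, 15, 10]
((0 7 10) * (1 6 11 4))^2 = ((0 7 10)(1 6 11 4))^2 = (0 10 7)(1 11)(4 6)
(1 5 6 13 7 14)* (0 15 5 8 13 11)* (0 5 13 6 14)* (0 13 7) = (0 15 7 13)(1 8 6 11 5 14) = [15, 8, 2, 3, 4, 14, 11, 13, 6, 9, 10, 5, 12, 0, 1, 7]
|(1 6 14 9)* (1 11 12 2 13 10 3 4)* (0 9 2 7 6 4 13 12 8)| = |(0 9 11 8)(1 4)(2 12 7 6 14)(3 13 10)| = 60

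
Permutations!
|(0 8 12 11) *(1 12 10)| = 6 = |(0 8 10 1 12 11)|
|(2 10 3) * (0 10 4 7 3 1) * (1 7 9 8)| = 9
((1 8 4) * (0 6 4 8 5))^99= ((8)(0 6 4 1 5))^99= (8)(0 5 1 4 6)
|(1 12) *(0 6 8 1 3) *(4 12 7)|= 8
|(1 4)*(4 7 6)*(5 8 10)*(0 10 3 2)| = 12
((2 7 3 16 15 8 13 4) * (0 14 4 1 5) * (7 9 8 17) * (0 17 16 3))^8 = (0 5 8 4 7 1 9 14 17 13 2)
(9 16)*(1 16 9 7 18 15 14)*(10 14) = [0, 16, 2, 3, 4, 5, 6, 18, 8, 9, 14, 11, 12, 13, 1, 10, 7, 17, 15] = (1 16 7 18 15 10 14)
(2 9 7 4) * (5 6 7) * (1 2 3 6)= (1 2 9 5)(3 6 7 4)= [0, 2, 9, 6, 3, 1, 7, 4, 8, 5]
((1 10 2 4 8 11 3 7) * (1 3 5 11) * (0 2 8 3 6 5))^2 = ((0 2 4 3 7 6 5 11)(1 10 8))^2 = (0 4 7 5)(1 8 10)(2 3 6 11)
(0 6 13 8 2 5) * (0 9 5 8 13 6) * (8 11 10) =(13)(2 11 10 8)(5 9) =[0, 1, 11, 3, 4, 9, 6, 7, 2, 5, 8, 10, 12, 13]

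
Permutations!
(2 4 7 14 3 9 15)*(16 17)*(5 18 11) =(2 4 7 14 3 9 15)(5 18 11)(16 17) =[0, 1, 4, 9, 7, 18, 6, 14, 8, 15, 10, 5, 12, 13, 3, 2, 17, 16, 11]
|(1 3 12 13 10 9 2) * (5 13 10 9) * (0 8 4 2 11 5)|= 8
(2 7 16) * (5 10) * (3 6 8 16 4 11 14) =[0, 1, 7, 6, 11, 10, 8, 4, 16, 9, 5, 14, 12, 13, 3, 15, 2] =(2 7 4 11 14 3 6 8 16)(5 10)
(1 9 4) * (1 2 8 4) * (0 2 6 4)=[2, 9, 8, 3, 6, 5, 4, 7, 0, 1]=(0 2 8)(1 9)(4 6)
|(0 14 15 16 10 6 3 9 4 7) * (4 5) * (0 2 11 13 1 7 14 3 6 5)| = 30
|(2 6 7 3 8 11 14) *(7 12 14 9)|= |(2 6 12 14)(3 8 11 9 7)|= 20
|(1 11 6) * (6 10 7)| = 5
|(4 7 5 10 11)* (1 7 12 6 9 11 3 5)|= |(1 7)(3 5 10)(4 12 6 9 11)|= 30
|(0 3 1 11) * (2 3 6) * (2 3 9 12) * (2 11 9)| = |(0 6 3 1 9 12 11)| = 7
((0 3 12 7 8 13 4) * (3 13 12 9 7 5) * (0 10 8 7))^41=((0 13 4 10 8 12 5 3 9))^41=(0 12 13 5 4 3 10 9 8)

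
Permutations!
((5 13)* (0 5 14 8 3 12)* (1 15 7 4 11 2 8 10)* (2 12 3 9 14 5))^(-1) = ((0 2 8 9 14 10 1 15 7 4 11 12)(5 13))^(-1) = (0 12 11 4 7 15 1 10 14 9 8 2)(5 13)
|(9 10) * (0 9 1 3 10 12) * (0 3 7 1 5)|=6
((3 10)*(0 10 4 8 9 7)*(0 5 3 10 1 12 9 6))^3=(0 9 3 6 12 5 8 1 7 4)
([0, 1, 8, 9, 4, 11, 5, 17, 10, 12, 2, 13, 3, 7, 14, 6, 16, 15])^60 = (5 17 11 15 13 6 7)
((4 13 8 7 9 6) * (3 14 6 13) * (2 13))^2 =(2 8 9 13 7)(3 6)(4 14)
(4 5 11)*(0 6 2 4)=[6, 1, 4, 3, 5, 11, 2, 7, 8, 9, 10, 0]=(0 6 2 4 5 11)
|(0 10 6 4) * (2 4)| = 5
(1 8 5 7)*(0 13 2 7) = (0 13 2 7 1 8 5) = [13, 8, 7, 3, 4, 0, 6, 1, 5, 9, 10, 11, 12, 2]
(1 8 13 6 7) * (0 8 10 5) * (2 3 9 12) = [8, 10, 3, 9, 4, 0, 7, 1, 13, 12, 5, 11, 2, 6] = (0 8 13 6 7 1 10 5)(2 3 9 12)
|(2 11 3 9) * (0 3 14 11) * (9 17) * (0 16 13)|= |(0 3 17 9 2 16 13)(11 14)|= 14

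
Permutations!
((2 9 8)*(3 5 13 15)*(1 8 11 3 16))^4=((1 8 2 9 11 3 5 13 15 16))^4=(1 11 15 2 5)(3 16 9 13 8)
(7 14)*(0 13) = (0 13)(7 14) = [13, 1, 2, 3, 4, 5, 6, 14, 8, 9, 10, 11, 12, 0, 7]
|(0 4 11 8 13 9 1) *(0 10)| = 8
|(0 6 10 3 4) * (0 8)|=|(0 6 10 3 4 8)|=6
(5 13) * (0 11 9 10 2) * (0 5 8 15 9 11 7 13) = [7, 1, 5, 3, 4, 0, 6, 13, 15, 10, 2, 11, 12, 8, 14, 9] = (0 7 13 8 15 9 10 2 5)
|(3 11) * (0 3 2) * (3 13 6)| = |(0 13 6 3 11 2)| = 6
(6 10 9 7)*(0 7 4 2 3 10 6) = (0 7)(2 3 10 9 4) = [7, 1, 3, 10, 2, 5, 6, 0, 8, 4, 9]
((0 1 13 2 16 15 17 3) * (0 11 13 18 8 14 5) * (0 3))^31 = (0 5 16 18 11 17 14 2 1 3 15 8 13)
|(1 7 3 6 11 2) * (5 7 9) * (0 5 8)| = |(0 5 7 3 6 11 2 1 9 8)| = 10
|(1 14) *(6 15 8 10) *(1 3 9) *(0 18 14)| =12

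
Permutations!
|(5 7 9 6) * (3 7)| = |(3 7 9 6 5)| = 5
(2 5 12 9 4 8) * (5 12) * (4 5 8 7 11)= (2 12 9 5 8)(4 7 11)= [0, 1, 12, 3, 7, 8, 6, 11, 2, 5, 10, 4, 9]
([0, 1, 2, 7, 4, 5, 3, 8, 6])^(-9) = [0, 1, 2, 6, 4, 5, 8, 3, 7]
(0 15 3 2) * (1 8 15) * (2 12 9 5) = (0 1 8 15 3 12 9 5 2) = [1, 8, 0, 12, 4, 2, 6, 7, 15, 5, 10, 11, 9, 13, 14, 3]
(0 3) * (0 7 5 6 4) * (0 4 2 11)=(0 3 7 5 6 2 11)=[3, 1, 11, 7, 4, 6, 2, 5, 8, 9, 10, 0]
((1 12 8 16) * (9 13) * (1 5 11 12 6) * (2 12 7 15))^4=((1 6)(2 12 8 16 5 11 7 15)(9 13))^4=(2 5)(7 8)(11 12)(15 16)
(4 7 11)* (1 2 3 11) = (1 2 3 11 4 7) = [0, 2, 3, 11, 7, 5, 6, 1, 8, 9, 10, 4]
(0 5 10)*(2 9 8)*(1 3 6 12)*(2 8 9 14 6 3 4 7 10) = [5, 4, 14, 3, 7, 2, 12, 10, 8, 9, 0, 11, 1, 13, 6] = (0 5 2 14 6 12 1 4 7 10)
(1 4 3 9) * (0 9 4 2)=(0 9 1 2)(3 4)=[9, 2, 0, 4, 3, 5, 6, 7, 8, 1]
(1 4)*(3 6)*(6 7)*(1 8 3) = (1 4 8 3 7 6) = [0, 4, 2, 7, 8, 5, 1, 6, 3]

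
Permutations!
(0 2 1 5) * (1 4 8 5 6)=(0 2 4 8 5)(1 6)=[2, 6, 4, 3, 8, 0, 1, 7, 5]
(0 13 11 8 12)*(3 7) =(0 13 11 8 12)(3 7) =[13, 1, 2, 7, 4, 5, 6, 3, 12, 9, 10, 8, 0, 11]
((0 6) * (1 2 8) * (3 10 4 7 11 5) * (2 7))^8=(1 8 2 4 10 3 5 11 7)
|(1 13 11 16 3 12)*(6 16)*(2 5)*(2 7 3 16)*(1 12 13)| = 7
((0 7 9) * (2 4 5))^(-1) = ((0 7 9)(2 4 5))^(-1) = (0 9 7)(2 5 4)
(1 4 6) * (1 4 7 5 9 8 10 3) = [0, 7, 2, 1, 6, 9, 4, 5, 10, 8, 3] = (1 7 5 9 8 10 3)(4 6)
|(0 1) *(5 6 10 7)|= 4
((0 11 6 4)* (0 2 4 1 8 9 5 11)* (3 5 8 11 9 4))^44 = ((1 11 6)(2 3 5 9 8 4))^44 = (1 6 11)(2 5 8)(3 9 4)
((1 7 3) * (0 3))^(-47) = ((0 3 1 7))^(-47) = (0 3 1 7)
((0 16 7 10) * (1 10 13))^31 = ((0 16 7 13 1 10))^31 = (0 16 7 13 1 10)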